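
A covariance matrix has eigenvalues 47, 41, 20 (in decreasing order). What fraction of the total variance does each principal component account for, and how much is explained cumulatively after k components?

Step 1 — total variance = trace(Sigma) = Σ λ_i = 47 + 41 + 20 = 108.

Step 2 — fraction explained by component i = λ_i / Σ λ:
  PC1: 47/108 = 0.4352
  PC2: 41/108 = 0.3796
  PC3: 20/108 = 0.1852

Step 3 — cumulative fraction after k components = (λ_1 + ... + λ_k) / Σ λ:
  k = 1: 47/108 = 0.4352
  k = 2: (47 + 41)/108 = 88/108 = 0.8148
  k = 3: (47 + 41 + 20)/108 = 108/108 = 1

Summary (fraction, with percent):

explained: PC1 0.4352 (43.52%), PC2 0.3796 (37.96%), PC3 0.1852 (18.52%);  cumulative: 0.4352, 0.8148, 1


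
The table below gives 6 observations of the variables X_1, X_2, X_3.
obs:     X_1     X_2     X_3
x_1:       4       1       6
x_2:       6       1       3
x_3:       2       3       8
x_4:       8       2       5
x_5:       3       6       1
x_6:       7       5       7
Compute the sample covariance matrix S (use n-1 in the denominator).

Step 1 — column means:
  mean(X_1) = (4 + 6 + 2 + 8 + 3 + 7) / 6 = 30/6 = 5
  mean(X_2) = (1 + 1 + 3 + 2 + 6 + 5) / 6 = 18/6 = 3
  mean(X_3) = (6 + 3 + 8 + 5 + 1 + 7) / 6 = 30/6 = 5

Step 2 — sample covariance S[i,j] = (1/(n-1)) · Σ_k (x_{k,i} - mean_i) · (x_{k,j} - mean_j), with n-1 = 5.
  S[X_1,X_1] = ((-1)·(-1) + (1)·(1) + (-3)·(-3) + (3)·(3) + (-2)·(-2) + (2)·(2)) / 5 = 28/5 = 5.6
  S[X_1,X_2] = ((-1)·(-2) + (1)·(-2) + (-3)·(0) + (3)·(-1) + (-2)·(3) + (2)·(2)) / 5 = -5/5 = -1
  S[X_1,X_3] = ((-1)·(1) + (1)·(-2) + (-3)·(3) + (3)·(0) + (-2)·(-4) + (2)·(2)) / 5 = 0/5 = 0
  S[X_2,X_2] = ((-2)·(-2) + (-2)·(-2) + (0)·(0) + (-1)·(-1) + (3)·(3) + (2)·(2)) / 5 = 22/5 = 4.4
  S[X_2,X_3] = ((-2)·(1) + (-2)·(-2) + (0)·(3) + (-1)·(0) + (3)·(-4) + (2)·(2)) / 5 = -6/5 = -1.2
  S[X_3,X_3] = ((1)·(1) + (-2)·(-2) + (3)·(3) + (0)·(0) + (-4)·(-4) + (2)·(2)) / 5 = 34/5 = 6.8

S is symmetric (S[j,i] = S[i,j]). Assembling:

S = [[5.6, -1, 0],
 [-1, 4.4, -1.2],
 [0, -1.2, 6.8]]


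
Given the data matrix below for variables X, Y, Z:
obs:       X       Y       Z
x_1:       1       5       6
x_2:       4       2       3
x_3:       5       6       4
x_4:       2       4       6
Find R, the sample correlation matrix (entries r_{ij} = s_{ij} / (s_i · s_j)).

Step 1 — column means:
  mean(X) = (1 + 4 + 5 + 2) / 4 = 12/4 = 3
  mean(Y) = (5 + 2 + 6 + 4) / 4 = 17/4 = 4.25
  mean(Z) = (6 + 3 + 4 + 6) / 4 = 19/4 = 4.75

Step 2 — sample variances and covariances s[i,j] = (1/(n-1)) · Σ_k (x_{k,i} - mean_i) · (x_{k,j} - mean_j), with n-1 = 3:
  s[X,X] = ((-2)·(-2) + (1)·(1) + (2)·(2) + (-1)·(-1)) / 3 = 10/3 = 3.3333
  s[X,Y] = ((-2)·(0.75) + (1)·(-2.25) + (2)·(1.75) + (-1)·(-0.25)) / 3 = 0/3 = 0
  s[X,Z] = ((-2)·(1.25) + (1)·(-1.75) + (2)·(-0.75) + (-1)·(1.25)) / 3 = -7/3 = -2.3333
  s[Y,Y] = ((0.75)·(0.75) + (-2.25)·(-2.25) + (1.75)·(1.75) + (-0.25)·(-0.25)) / 3 = 8.75/3 = 2.9167
  s[Y,Z] = ((0.75)·(1.25) + (-2.25)·(-1.75) + (1.75)·(-0.75) + (-0.25)·(1.25)) / 3 = 3.25/3 = 1.0833
  s[Z,Z] = ((1.25)·(1.25) + (-1.75)·(-1.75) + (-0.75)·(-0.75) + (1.25)·(1.25)) / 3 = 6.75/3 = 2.25
  Sample standard deviations s_i = √(s[i,i]):
  s(X) = √(3.3333) = 1.8257
  s(Y) = √(2.9167) = 1.7078
  s(Z) = √(2.25) = 1.5

Step 3 — r_{ij} = s_{ij} / (s_i · s_j):
  r[X,X] = 1 (diagonal).
  r[X,Y] = 0 / (1.8257 · 1.7078) = 0 / 3.118 = 0
  r[X,Z] = -2.3333 / (1.8257 · 1.5) = -2.3333 / 2.7386 = -0.852
  r[Y,Y] = 1 (diagonal).
  r[Y,Z] = 1.0833 / (1.7078 · 1.5) = 1.0833 / 2.5617 = 0.4229
  r[Z,Z] = 1 (diagonal).

R is symmetric with unit diagonal. Assembling:

R = [[1, 0, -0.852],
 [0, 1, 0.4229],
 [-0.852, 0.4229, 1]]


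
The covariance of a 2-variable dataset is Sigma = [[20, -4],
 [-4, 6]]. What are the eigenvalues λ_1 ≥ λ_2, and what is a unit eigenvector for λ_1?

Step 1 — characteristic polynomial of 2×2 Sigma:
  det(Sigma - λI) = λ² - trace · λ + det = 0.
  trace = 20 + 6 = 26, det = 20·6 - (-4)² = 104.
Step 2 — discriminant:
  Δ = trace² - 4·det = 676 - 416 = 260.
Step 3 — eigenvalues:
  λ = (trace ± √Δ)/2 = (26 ± 16.1245)/2,
  λ_1 = 21.0623,  λ_2 = 4.9377.

Step 4 — unit eigenvector for λ_1: solve (Sigma - λ_1 I)v = 0. First row:
  (20 - 21.0623)·v_x + (-4)·v_y = 0, i.e. (-1.0623)·v_x + (-4)·v_y = 0,
  so v ∝ (b, λ_1 - a) = (-4, 1.0623); multiply by -1 so the first entry is positive: u = (4, -1.0623).
  ||u|| = √((4)² + (-1.0623)²) = √(17.1284) ≈ 4.1386,
  v_1 = u/||u|| ≈ (0.9665, -0.2567) (||v_1|| = 1).

λ_1 = 21.0623,  λ_2 = 4.9377;  v_1 ≈ (0.9665, -0.2567)


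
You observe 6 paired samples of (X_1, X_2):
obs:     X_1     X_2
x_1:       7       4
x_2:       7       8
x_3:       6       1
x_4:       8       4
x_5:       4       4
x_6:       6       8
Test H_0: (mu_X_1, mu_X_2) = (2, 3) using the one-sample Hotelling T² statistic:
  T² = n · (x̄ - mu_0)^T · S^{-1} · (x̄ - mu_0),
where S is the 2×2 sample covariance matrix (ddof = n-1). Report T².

Step 1 — sample mean vector:
  mean(X_1) = (7 + 7 + 6 + 8 + 4 + 6) / 6 = 38/6 = 6.3333
  mean(X_2) = (4 + 8 + 1 + 4 + 4 + 8) / 6 = 29/6 = 4.8333
  x̄ = (6.3333, 4.8333),  deviation x̄ - mu_0 = (6.3333, 4.8333) - (2, 3) = (4.3333, 1.8333).

Step 2 — sample covariance matrix, S[i,j] = (1/(n-1)) · Σ_k (x_{k,i} - mean_i) · (x_{k,j} - mean_j), divisor n-1 = 5:
  S[X_1,X_1] = ((0.6667)·(0.6667) + (0.6667)·(0.6667) + (-0.3333)·(-0.3333) + (1.6667)·(1.6667) + (-2.3333)·(-2.3333) + (-0.3333)·(-0.3333)) / 5 = 9.3333/5 = 1.8667
  S[X_1,X_2] = ((0.6667)·(-0.8333) + (0.6667)·(3.1667) + (-0.3333)·(-3.8333) + (1.6667)·(-0.8333) + (-2.3333)·(-0.8333) + (-0.3333)·(3.1667)) / 5 = 2.3333/5 = 0.4667
  S[X_2,X_2] = ((-0.8333)·(-0.8333) + (3.1667)·(3.1667) + (-3.8333)·(-3.8333) + (-0.8333)·(-0.8333) + (-0.8333)·(-0.8333) + (3.1667)·(3.1667)) / 5 = 36.8333/5 = 7.3667
  S = [[1.8667, 0.4667],
 [0.4667, 7.3667]].

Step 3 — invert S. det(S) = 1.8667·7.3667 - (0.4667)² = 13.5333.
  S^{-1} = (1/det) · [[d, -b], [-b, a]] = [[0.5443, -0.0345],
 [-0.0345, 0.1379]].

Step 4 — quadratic form (x̄ - mu_0)^T · S^{-1} · (x̄ - mu_0):
  S^{-1} · (x̄ - mu_0) = (2.2956, 0.1034),
  (x̄ - mu_0)^T · [...] = (4.3333)·(2.2956) + (1.8333)·(0.1034) = 10.1371.

Step 5 — scale by n: T² = 6 · 10.1371 = 60.8227.

T² ≈ 60.8227


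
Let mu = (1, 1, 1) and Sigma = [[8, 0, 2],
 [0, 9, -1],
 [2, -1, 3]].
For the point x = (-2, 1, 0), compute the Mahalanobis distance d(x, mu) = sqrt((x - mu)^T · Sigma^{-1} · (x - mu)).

Step 1 — centre the observation: (x - mu) = (-3, 0, -1).

Step 2 — invert Sigma (cofactor / det for 3×3, or solve directly):
  Sigma^{-1} = [[0.1512, -0.0116, -0.1047],
 [-0.0116, 0.1163, 0.0465],
 [-0.1047, 0.0465, 0.4186]].

Step 3 — form the quadratic (x - mu)^T · Sigma^{-1} · (x - mu):
  Sigma^{-1} · (x - mu) = (-0.3488, -0.0116, -0.1047).
  (x - mu)^T · [Sigma^{-1} · (x - mu)] = (-3)·(-0.3488) + (0)·(-0.0116) + (-1)·(-0.1047) = 1.1512.

Step 4 — take square root: d = √(1.1512) ≈ 1.0729.

d(x, mu) = √(1.1512) ≈ 1.0729


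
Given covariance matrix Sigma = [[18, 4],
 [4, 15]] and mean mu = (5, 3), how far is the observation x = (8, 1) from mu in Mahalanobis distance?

Step 1 — centre the observation: (x - mu) = (3, -2).

Step 2 — invert Sigma. det(Sigma) = 18·15 - (4)² = 254.
  Sigma^{-1} = (1/det) · [[d, -b], [-b, a]] = [[0.0591, -0.0157],
 [-0.0157, 0.0709]].

Step 3 — form the quadratic (x - mu)^T · Sigma^{-1} · (x - mu):
  Sigma^{-1} · (x - mu) = (0.2087, -0.189).
  (x - mu)^T · [Sigma^{-1} · (x - mu)] = (3)·(0.2087) + (-2)·(-0.189) = 1.0039.

Step 4 — take square root: d = √(1.0039) ≈ 1.002.

d(x, mu) = √(1.0039) ≈ 1.002


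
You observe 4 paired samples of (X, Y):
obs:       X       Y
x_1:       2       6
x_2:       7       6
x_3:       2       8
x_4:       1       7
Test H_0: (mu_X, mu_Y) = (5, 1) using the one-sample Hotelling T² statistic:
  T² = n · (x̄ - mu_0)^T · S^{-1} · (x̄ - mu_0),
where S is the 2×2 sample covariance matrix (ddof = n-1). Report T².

Step 1 — sample mean vector:
  mean(X) = (2 + 7 + 2 + 1) / 4 = 12/4 = 3
  mean(Y) = (6 + 6 + 8 + 7) / 4 = 27/4 = 6.75
  x̄ = (3, 6.75),  deviation x̄ - mu_0 = (3, 6.75) - (5, 1) = (-2, 5.75).

Step 2 — sample covariance matrix, S[i,j] = (1/(n-1)) · Σ_k (x_{k,i} - mean_i) · (x_{k,j} - mean_j), divisor n-1 = 3:
  S[X,X] = ((-1)·(-1) + (4)·(4) + (-1)·(-1) + (-2)·(-2)) / 3 = 22/3 = 7.3333
  S[X,Y] = ((-1)·(-0.75) + (4)·(-0.75) + (-1)·(1.25) + (-2)·(0.25)) / 3 = -4/3 = -1.3333
  S[Y,Y] = ((-0.75)·(-0.75) + (-0.75)·(-0.75) + (1.25)·(1.25) + (0.25)·(0.25)) / 3 = 2.75/3 = 0.9167
  S = [[7.3333, -1.3333],
 [-1.3333, 0.9167]].

Step 3 — invert S. det(S) = 7.3333·0.9167 - (-1.3333)² = 4.9444.
  S^{-1} = (1/det) · [[d, -b], [-b, a]] = [[0.1854, 0.2697],
 [0.2697, 1.4831]].

Step 4 — quadratic form (x̄ - mu_0)^T · S^{-1} · (x̄ - mu_0):
  S^{-1} · (x̄ - mu_0) = (1.1798, 7.9888),
  (x̄ - mu_0)^T · [...] = (-2)·(1.1798) + (5.75)·(7.9888) = 43.5758.

Step 5 — scale by n: T² = 4 · 43.5758 = 174.3034.

T² ≈ 174.3034


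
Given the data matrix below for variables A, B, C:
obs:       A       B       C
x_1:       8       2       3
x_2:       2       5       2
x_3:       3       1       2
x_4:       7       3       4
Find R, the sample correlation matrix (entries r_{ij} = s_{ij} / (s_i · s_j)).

Step 1 — column means:
  mean(A) = (8 + 2 + 3 + 7) / 4 = 20/4 = 5
  mean(B) = (2 + 5 + 1 + 3) / 4 = 11/4 = 2.75
  mean(C) = (3 + 2 + 2 + 4) / 4 = 11/4 = 2.75

Step 2 — sample variances and covariances s[i,j] = (1/(n-1)) · Σ_k (x_{k,i} - mean_i) · (x_{k,j} - mean_j), with n-1 = 3:
  s[A,A] = ((3)·(3) + (-3)·(-3) + (-2)·(-2) + (2)·(2)) / 3 = 26/3 = 8.6667
  s[A,B] = ((3)·(-0.75) + (-3)·(2.25) + (-2)·(-1.75) + (2)·(0.25)) / 3 = -5/3 = -1.6667
  s[A,C] = ((3)·(0.25) + (-3)·(-0.75) + (-2)·(-0.75) + (2)·(1.25)) / 3 = 7/3 = 2.3333
  s[B,B] = ((-0.75)·(-0.75) + (2.25)·(2.25) + (-1.75)·(-1.75) + (0.25)·(0.25)) / 3 = 8.75/3 = 2.9167
  s[B,C] = ((-0.75)·(0.25) + (2.25)·(-0.75) + (-1.75)·(-0.75) + (0.25)·(1.25)) / 3 = -0.25/3 = -0.0833
  s[C,C] = ((0.25)·(0.25) + (-0.75)·(-0.75) + (-0.75)·(-0.75) + (1.25)·(1.25)) / 3 = 2.75/3 = 0.9167
  Sample standard deviations s_i = √(s[i,i]):
  s(A) = √(8.6667) = 2.9439
  s(B) = √(2.9167) = 1.7078
  s(C) = √(0.9167) = 0.9574

Step 3 — r_{ij} = s_{ij} / (s_i · s_j):
  r[A,A] = 1 (diagonal).
  r[A,B] = -1.6667 / (2.9439 · 1.7078) = -1.6667 / 5.0277 = -0.3315
  r[A,C] = 2.3333 / (2.9439 · 0.9574) = 2.3333 / 2.8186 = 0.8278
  r[B,B] = 1 (diagonal).
  r[B,C] = -0.0833 / (1.7078 · 0.9574) = -0.0833 / 1.6351 = -0.051
  r[C,C] = 1 (diagonal).

R is symmetric with unit diagonal. Assembling:

R = [[1, -0.3315, 0.8278],
 [-0.3315, 1, -0.051],
 [0.8278, -0.051, 1]]


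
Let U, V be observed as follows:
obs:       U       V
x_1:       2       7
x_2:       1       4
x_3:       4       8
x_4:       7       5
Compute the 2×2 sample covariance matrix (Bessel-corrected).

Step 1 — column means:
  mean(U) = (2 + 1 + 4 + 7) / 4 = 14/4 = 3.5
  mean(V) = (7 + 4 + 8 + 5) / 4 = 24/4 = 6

Step 2 — sample covariance S[i,j] = (1/(n-1)) · Σ_k (x_{k,i} - mean_i) · (x_{k,j} - mean_j), with n-1 = 3.
  S[U,U] = ((-1.5)·(-1.5) + (-2.5)·(-2.5) + (0.5)·(0.5) + (3.5)·(3.5)) / 3 = 21/3 = 7
  S[U,V] = ((-1.5)·(1) + (-2.5)·(-2) + (0.5)·(2) + (3.5)·(-1)) / 3 = 1/3 = 0.3333
  S[V,V] = ((1)·(1) + (-2)·(-2) + (2)·(2) + (-1)·(-1)) / 3 = 10/3 = 3.3333

S is symmetric (S[j,i] = S[i,j]). Assembling:

S = [[7, 0.3333],
 [0.3333, 3.3333]]


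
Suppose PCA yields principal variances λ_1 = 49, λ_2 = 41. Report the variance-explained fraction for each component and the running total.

Step 1 — total variance = trace(Sigma) = Σ λ_i = 49 + 41 = 90.

Step 2 — fraction explained by component i = λ_i / Σ λ:
  PC1: 49/90 = 0.5444
  PC2: 41/90 = 0.4556

Step 3 — cumulative fraction after k components = (λ_1 + ... + λ_k) / Σ λ:
  k = 1: 49/90 = 0.5444
  k = 2: (49 + 41)/90 = 90/90 = 1

Summary (fraction, with percent):

explained: PC1 0.5444 (54.44%), PC2 0.4556 (45.56%);  cumulative: 0.5444, 1


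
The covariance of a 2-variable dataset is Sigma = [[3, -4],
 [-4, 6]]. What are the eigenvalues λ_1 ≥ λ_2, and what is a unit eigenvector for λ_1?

Step 1 — characteristic polynomial of 2×2 Sigma:
  det(Sigma - λI) = λ² - trace · λ + det = 0.
  trace = 3 + 6 = 9, det = 3·6 - (-4)² = 2.
Step 2 — discriminant:
  Δ = trace² - 4·det = 81 - 8 = 73.
Step 3 — eigenvalues:
  λ = (trace ± √Δ)/2 = (9 ± 8.544)/2,
  λ_1 = 8.772,  λ_2 = 0.228.

Step 4 — unit eigenvector for λ_1: solve (Sigma - λ_1 I)v = 0. First row:
  (3 - 8.772)·v_x + (-4)·v_y = 0, i.e. (-5.772)·v_x + (-4)·v_y = 0,
  so v ∝ (b, λ_1 - a) = (-4, 5.772); multiply by -1 so the first entry is positive: u = (4, -5.772).
  ||u|| = √((4)² + (-5.772)²) = √(49.316) ≈ 7.0225,
  v_1 = u/||u|| ≈ (0.5696, -0.8219) (||v_1|| = 1).

λ_1 = 8.772,  λ_2 = 0.228;  v_1 ≈ (0.5696, -0.8219)


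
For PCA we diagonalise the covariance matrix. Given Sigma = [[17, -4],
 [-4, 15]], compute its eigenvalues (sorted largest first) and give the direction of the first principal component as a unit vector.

Step 1 — characteristic polynomial of 2×2 Sigma:
  det(Sigma - λI) = λ² - trace · λ + det = 0.
  trace = 17 + 15 = 32, det = 17·15 - (-4)² = 239.
Step 2 — discriminant:
  Δ = trace² - 4·det = 1024 - 956 = 68.
Step 3 — eigenvalues:
  λ = (trace ± √Δ)/2 = (32 ± 8.2462)/2,
  λ_1 = 20.1231,  λ_2 = 11.8769.

Step 4 — unit eigenvector for λ_1: solve (Sigma - λ_1 I)v = 0. First row:
  (17 - 20.1231)·v_x + (-4)·v_y = 0, i.e. (-3.1231)·v_x + (-4)·v_y = 0,
  so v ∝ (b, λ_1 - a) = (-4, 3.1231); multiply by -1 so the first entry is positive: u = (4, -3.1231).
  ||u|| = √((4)² + (-3.1231)²) = √(25.7538) ≈ 5.0748,
  v_1 = u/||u|| ≈ (0.7882, -0.6154) (||v_1|| = 1).

λ_1 = 20.1231,  λ_2 = 11.8769;  v_1 ≈ (0.7882, -0.6154)


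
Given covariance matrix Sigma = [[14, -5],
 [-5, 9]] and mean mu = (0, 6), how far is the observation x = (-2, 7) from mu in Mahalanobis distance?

Step 1 — centre the observation: (x - mu) = (-2, 1).

Step 2 — invert Sigma. det(Sigma) = 14·9 - (-5)² = 101.
  Sigma^{-1} = (1/det) · [[d, -b], [-b, a]] = [[0.0891, 0.0495],
 [0.0495, 0.1386]].

Step 3 — form the quadratic (x - mu)^T · Sigma^{-1} · (x - mu):
  Sigma^{-1} · (x - mu) = (-0.1287, 0.0396).
  (x - mu)^T · [Sigma^{-1} · (x - mu)] = (-2)·(-0.1287) + (1)·(0.0396) = 0.297.

Step 4 — take square root: d = √(0.297) ≈ 0.545.

d(x, mu) = √(0.297) ≈ 0.545


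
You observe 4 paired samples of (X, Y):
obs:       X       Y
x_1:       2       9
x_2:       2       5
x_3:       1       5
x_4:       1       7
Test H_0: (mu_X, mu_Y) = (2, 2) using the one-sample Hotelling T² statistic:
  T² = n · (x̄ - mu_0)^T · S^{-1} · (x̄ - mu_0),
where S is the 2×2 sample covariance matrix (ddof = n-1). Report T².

Step 1 — sample mean vector:
  mean(X) = (2 + 2 + 1 + 1) / 4 = 6/4 = 1.5
  mean(Y) = (9 + 5 + 5 + 7) / 4 = 26/4 = 6.5
  x̄ = (1.5, 6.5),  deviation x̄ - mu_0 = (1.5, 6.5) - (2, 2) = (-0.5, 4.5).

Step 2 — sample covariance matrix, S[i,j] = (1/(n-1)) · Σ_k (x_{k,i} - mean_i) · (x_{k,j} - mean_j), divisor n-1 = 3:
  S[X,X] = ((0.5)·(0.5) + (0.5)·(0.5) + (-0.5)·(-0.5) + (-0.5)·(-0.5)) / 3 = 1/3 = 0.3333
  S[X,Y] = ((0.5)·(2.5) + (0.5)·(-1.5) + (-0.5)·(-1.5) + (-0.5)·(0.5)) / 3 = 1/3 = 0.3333
  S[Y,Y] = ((2.5)·(2.5) + (-1.5)·(-1.5) + (-1.5)·(-1.5) + (0.5)·(0.5)) / 3 = 11/3 = 3.6667
  S = [[0.3333, 0.3333],
 [0.3333, 3.6667]].

Step 3 — invert S. det(S) = 0.3333·3.6667 - (0.3333)² = 1.1111.
  S^{-1} = (1/det) · [[d, -b], [-b, a]] = [[3.3, -0.3],
 [-0.3, 0.3]].

Step 4 — quadratic form (x̄ - mu_0)^T · S^{-1} · (x̄ - mu_0):
  S^{-1} · (x̄ - mu_0) = (-3, 1.5),
  (x̄ - mu_0)^T · [...] = (-0.5)·(-3) + (4.5)·(1.5) = 8.25.

Step 5 — scale by n: T² = 4 · 8.25 = 33.

T² ≈ 33


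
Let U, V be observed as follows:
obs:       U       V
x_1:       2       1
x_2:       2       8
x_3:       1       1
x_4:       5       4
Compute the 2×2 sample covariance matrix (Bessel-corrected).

Step 1 — column means:
  mean(U) = (2 + 2 + 1 + 5) / 4 = 10/4 = 2.5
  mean(V) = (1 + 8 + 1 + 4) / 4 = 14/4 = 3.5

Step 2 — sample covariance S[i,j] = (1/(n-1)) · Σ_k (x_{k,i} - mean_i) · (x_{k,j} - mean_j), with n-1 = 3.
  S[U,U] = ((-0.5)·(-0.5) + (-0.5)·(-0.5) + (-1.5)·(-1.5) + (2.5)·(2.5)) / 3 = 9/3 = 3
  S[U,V] = ((-0.5)·(-2.5) + (-0.5)·(4.5) + (-1.5)·(-2.5) + (2.5)·(0.5)) / 3 = 4/3 = 1.3333
  S[V,V] = ((-2.5)·(-2.5) + (4.5)·(4.5) + (-2.5)·(-2.5) + (0.5)·(0.5)) / 3 = 33/3 = 11

S is symmetric (S[j,i] = S[i,j]). Assembling:

S = [[3, 1.3333],
 [1.3333, 11]]


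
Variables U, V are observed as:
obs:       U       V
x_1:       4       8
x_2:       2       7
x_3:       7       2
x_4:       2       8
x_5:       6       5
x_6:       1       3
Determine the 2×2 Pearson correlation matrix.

Step 1 — column means:
  mean(U) = (4 + 2 + 7 + 2 + 6 + 1) / 6 = 22/6 = 3.6667
  mean(V) = (8 + 7 + 2 + 8 + 5 + 3) / 6 = 33/6 = 5.5

Step 2 — sample variances and covariances s[i,j] = (1/(n-1)) · Σ_k (x_{k,i} - mean_i) · (x_{k,j} - mean_j), with n-1 = 5:
  s[U,U] = ((0.3333)·(0.3333) + (-1.6667)·(-1.6667) + (3.3333)·(3.3333) + (-1.6667)·(-1.6667) + (2.3333)·(2.3333) + (-2.6667)·(-2.6667)) / 5 = 29.3333/5 = 5.8667
  s[U,V] = ((0.3333)·(2.5) + (-1.6667)·(1.5) + (3.3333)·(-3.5) + (-1.6667)·(2.5) + (2.3333)·(-0.5) + (-2.6667)·(-2.5)) / 5 = -12/5 = -2.4
  s[V,V] = ((2.5)·(2.5) + (1.5)·(1.5) + (-3.5)·(-3.5) + (2.5)·(2.5) + (-0.5)·(-0.5) + (-2.5)·(-2.5)) / 5 = 33.5/5 = 6.7
  Sample standard deviations s_i = √(s[i,i]):
  s(U) = √(5.8667) = 2.4221
  s(V) = √(6.7) = 2.5884

Step 3 — r_{ij} = s_{ij} / (s_i · s_j):
  r[U,U] = 1 (diagonal).
  r[U,V] = -2.4 / (2.4221 · 2.5884) = -2.4 / 6.2695 = -0.3828
  r[V,V] = 1 (diagonal).

R is symmetric with unit diagonal. Assembling:

R = [[1, -0.3828],
 [-0.3828, 1]]


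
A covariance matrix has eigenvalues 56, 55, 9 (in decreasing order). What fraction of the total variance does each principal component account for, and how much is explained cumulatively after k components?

Step 1 — total variance = trace(Sigma) = Σ λ_i = 56 + 55 + 9 = 120.

Step 2 — fraction explained by component i = λ_i / Σ λ:
  PC1: 56/120 = 0.4667
  PC2: 55/120 = 0.4583
  PC3: 9/120 = 0.075

Step 3 — cumulative fraction after k components = (λ_1 + ... + λ_k) / Σ λ:
  k = 1: 56/120 = 0.4667
  k = 2: (56 + 55)/120 = 111/120 = 0.925
  k = 3: (56 + 55 + 9)/120 = 120/120 = 1

Summary (fraction, with percent):

explained: PC1 0.4667 (46.67%), PC2 0.4583 (45.83%), PC3 0.075 (7.5%);  cumulative: 0.4667, 0.925, 1


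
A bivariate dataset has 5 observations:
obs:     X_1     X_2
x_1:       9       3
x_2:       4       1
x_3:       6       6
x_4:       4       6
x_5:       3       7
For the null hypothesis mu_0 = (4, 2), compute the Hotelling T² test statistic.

Step 1 — sample mean vector:
  mean(X_1) = (9 + 4 + 6 + 4 + 3) / 5 = 26/5 = 5.2
  mean(X_2) = (3 + 1 + 6 + 6 + 7) / 5 = 23/5 = 4.6
  x̄ = (5.2, 4.6),  deviation x̄ - mu_0 = (5.2, 4.6) - (4, 2) = (1.2, 2.6).

Step 2 — sample covariance matrix, S[i,j] = (1/(n-1)) · Σ_k (x_{k,i} - mean_i) · (x_{k,j} - mean_j), divisor n-1 = 4:
  S[X_1,X_1] = ((3.8)·(3.8) + (-1.2)·(-1.2) + (0.8)·(0.8) + (-1.2)·(-1.2) + (-2.2)·(-2.2)) / 4 = 22.8/4 = 5.7
  S[X_1,X_2] = ((3.8)·(-1.6) + (-1.2)·(-3.6) + (0.8)·(1.4) + (-1.2)·(1.4) + (-2.2)·(2.4)) / 4 = -7.6/4 = -1.9
  S[X_2,X_2] = ((-1.6)·(-1.6) + (-3.6)·(-3.6) + (1.4)·(1.4) + (1.4)·(1.4) + (2.4)·(2.4)) / 4 = 25.2/4 = 6.3
  S = [[5.7, -1.9],
 [-1.9, 6.3]].

Step 3 — invert S. det(S) = 5.7·6.3 - (-1.9)² = 32.3.
  S^{-1} = (1/det) · [[d, -b], [-b, a]] = [[0.195, 0.0588],
 [0.0588, 0.1765]].

Step 4 — quadratic form (x̄ - mu_0)^T · S^{-1} · (x̄ - mu_0):
  S^{-1} · (x̄ - mu_0) = (0.387, 0.5294),
  (x̄ - mu_0)^T · [...] = (1.2)·(0.387) + (2.6)·(0.5294) = 1.8409.

Step 5 — scale by n: T² = 5 · 1.8409 = 9.2043.

T² ≈ 9.2043


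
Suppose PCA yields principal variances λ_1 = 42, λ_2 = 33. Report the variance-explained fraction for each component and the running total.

Step 1 — total variance = trace(Sigma) = Σ λ_i = 42 + 33 = 75.

Step 2 — fraction explained by component i = λ_i / Σ λ:
  PC1: 42/75 = 0.56
  PC2: 33/75 = 0.44

Step 3 — cumulative fraction after k components = (λ_1 + ... + λ_k) / Σ λ:
  k = 1: 42/75 = 0.56
  k = 2: (42 + 33)/75 = 75/75 = 1

Summary (fraction, with percent):

explained: PC1 0.56 (56%), PC2 0.44 (44%);  cumulative: 0.56, 1


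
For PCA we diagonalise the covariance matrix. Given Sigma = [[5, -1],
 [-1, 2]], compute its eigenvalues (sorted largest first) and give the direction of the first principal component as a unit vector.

Step 1 — characteristic polynomial of 2×2 Sigma:
  det(Sigma - λI) = λ² - trace · λ + det = 0.
  trace = 5 + 2 = 7, det = 5·2 - (-1)² = 9.
Step 2 — discriminant:
  Δ = trace² - 4·det = 49 - 36 = 13.
Step 3 — eigenvalues:
  λ = (trace ± √Δ)/2 = (7 ± 3.6056)/2,
  λ_1 = 5.3028,  λ_2 = 1.6972.

Step 4 — unit eigenvector for λ_1: solve (Sigma - λ_1 I)v = 0. First row:
  (5 - 5.3028)·v_x + (-1)·v_y = 0, i.e. (-0.3028)·v_x + (-1)·v_y = 0,
  so v ∝ (b, λ_1 - a) = (-1, 0.3028); multiply by -1 so the first entry is positive: u = (1, -0.3028).
  ||u|| = √((1)² + (-0.3028)²) = √(1.0917) ≈ 1.0448,
  v_1 = u/||u|| ≈ (0.9571, -0.2898) (||v_1|| = 1).

λ_1 = 5.3028,  λ_2 = 1.6972;  v_1 ≈ (0.9571, -0.2898)


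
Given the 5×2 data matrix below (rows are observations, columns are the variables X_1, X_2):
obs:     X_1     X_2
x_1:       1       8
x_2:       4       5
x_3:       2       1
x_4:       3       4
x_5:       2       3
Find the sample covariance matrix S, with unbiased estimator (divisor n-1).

Step 1 — column means:
  mean(X_1) = (1 + 4 + 2 + 3 + 2) / 5 = 12/5 = 2.4
  mean(X_2) = (8 + 5 + 1 + 4 + 3) / 5 = 21/5 = 4.2

Step 2 — sample covariance S[i,j] = (1/(n-1)) · Σ_k (x_{k,i} - mean_i) · (x_{k,j} - mean_j), with n-1 = 4.
  S[X_1,X_1] = ((-1.4)·(-1.4) + (1.6)·(1.6) + (-0.4)·(-0.4) + (0.6)·(0.6) + (-0.4)·(-0.4)) / 4 = 5.2/4 = 1.3
  S[X_1,X_2] = ((-1.4)·(3.8) + (1.6)·(0.8) + (-0.4)·(-3.2) + (0.6)·(-0.2) + (-0.4)·(-1.2)) / 4 = -2.4/4 = -0.6
  S[X_2,X_2] = ((3.8)·(3.8) + (0.8)·(0.8) + (-3.2)·(-3.2) + (-0.2)·(-0.2) + (-1.2)·(-1.2)) / 4 = 26.8/4 = 6.7

S is symmetric (S[j,i] = S[i,j]). Assembling:

S = [[1.3, -0.6],
 [-0.6, 6.7]]


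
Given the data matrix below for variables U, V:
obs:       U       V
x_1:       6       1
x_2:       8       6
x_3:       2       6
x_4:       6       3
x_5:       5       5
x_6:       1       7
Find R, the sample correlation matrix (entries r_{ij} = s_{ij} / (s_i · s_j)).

Step 1 — column means:
  mean(U) = (6 + 8 + 2 + 6 + 5 + 1) / 6 = 28/6 = 4.6667
  mean(V) = (1 + 6 + 6 + 3 + 5 + 7) / 6 = 28/6 = 4.6667

Step 2 — sample variances and covariances s[i,j] = (1/(n-1)) · Σ_k (x_{k,i} - mean_i) · (x_{k,j} - mean_j), with n-1 = 5:
  s[U,U] = ((1.3333)·(1.3333) + (3.3333)·(3.3333) + (-2.6667)·(-2.6667) + (1.3333)·(1.3333) + (0.3333)·(0.3333) + (-3.6667)·(-3.6667)) / 5 = 35.3333/5 = 7.0667
  s[U,V] = ((1.3333)·(-3.6667) + (3.3333)·(1.3333) + (-2.6667)·(1.3333) + (1.3333)·(-1.6667) + (0.3333)·(0.3333) + (-3.6667)·(2.3333)) / 5 = -14.6667/5 = -2.9333
  s[V,V] = ((-3.6667)·(-3.6667) + (1.3333)·(1.3333) + (1.3333)·(1.3333) + (-1.6667)·(-1.6667) + (0.3333)·(0.3333) + (2.3333)·(2.3333)) / 5 = 25.3333/5 = 5.0667
  Sample standard deviations s_i = √(s[i,i]):
  s(U) = √(7.0667) = 2.6583
  s(V) = √(5.0667) = 2.2509

Step 3 — r_{ij} = s_{ij} / (s_i · s_j):
  r[U,U] = 1 (diagonal).
  r[U,V] = -2.9333 / (2.6583 · 2.2509) = -2.9333 / 5.9837 = -0.4902
  r[V,V] = 1 (diagonal).

R is symmetric with unit diagonal. Assembling:

R = [[1, -0.4902],
 [-0.4902, 1]]


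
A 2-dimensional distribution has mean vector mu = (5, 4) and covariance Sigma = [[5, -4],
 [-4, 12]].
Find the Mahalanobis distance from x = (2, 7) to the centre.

Step 1 — centre the observation: (x - mu) = (-3, 3).

Step 2 — invert Sigma. det(Sigma) = 5·12 - (-4)² = 44.
  Sigma^{-1} = (1/det) · [[d, -b], [-b, a]] = [[0.2727, 0.0909],
 [0.0909, 0.1136]].

Step 3 — form the quadratic (x - mu)^T · Sigma^{-1} · (x - mu):
  Sigma^{-1} · (x - mu) = (-0.5455, 0.0682).
  (x - mu)^T · [Sigma^{-1} · (x - mu)] = (-3)·(-0.5455) + (3)·(0.0682) = 1.8409.

Step 4 — take square root: d = √(1.8409) ≈ 1.3568.

d(x, mu) = √(1.8409) ≈ 1.3568


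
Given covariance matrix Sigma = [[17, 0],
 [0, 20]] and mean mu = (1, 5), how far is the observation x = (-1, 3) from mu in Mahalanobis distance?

Step 1 — centre the observation: (x - mu) = (-2, -2).

Step 2 — invert Sigma. det(Sigma) = 17·20 - (0)² = 340.
  Sigma^{-1} = (1/det) · [[d, -b], [-b, a]] = [[0.0588, 0],
 [0, 0.05]].

Step 3 — form the quadratic (x - mu)^T · Sigma^{-1} · (x - mu):
  Sigma^{-1} · (x - mu) = (-0.1176, -0.1).
  (x - mu)^T · [Sigma^{-1} · (x - mu)] = (-2)·(-0.1176) + (-2)·(-0.1) = 0.4353.

Step 4 — take square root: d = √(0.4353) ≈ 0.6598.

d(x, mu) = √(0.4353) ≈ 0.6598


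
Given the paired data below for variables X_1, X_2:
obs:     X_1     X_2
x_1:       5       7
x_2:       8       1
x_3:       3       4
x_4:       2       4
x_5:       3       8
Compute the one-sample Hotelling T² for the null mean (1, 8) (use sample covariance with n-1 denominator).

Step 1 — sample mean vector:
  mean(X_1) = (5 + 8 + 3 + 2 + 3) / 5 = 21/5 = 4.2
  mean(X_2) = (7 + 1 + 4 + 4 + 8) / 5 = 24/5 = 4.8
  x̄ = (4.2, 4.8),  deviation x̄ - mu_0 = (4.2, 4.8) - (1, 8) = (3.2, -3.2).

Step 2 — sample covariance matrix, S[i,j] = (1/(n-1)) · Σ_k (x_{k,i} - mean_i) · (x_{k,j} - mean_j), divisor n-1 = 4:
  S[X_1,X_1] = ((0.8)·(0.8) + (3.8)·(3.8) + (-1.2)·(-1.2) + (-2.2)·(-2.2) + (-1.2)·(-1.2)) / 4 = 22.8/4 = 5.7
  S[X_1,X_2] = ((0.8)·(2.2) + (3.8)·(-3.8) + (-1.2)·(-0.8) + (-2.2)·(-0.8) + (-1.2)·(3.2)) / 4 = -13.8/4 = -3.45
  S[X_2,X_2] = ((2.2)·(2.2) + (-3.8)·(-3.8) + (-0.8)·(-0.8) + (-0.8)·(-0.8) + (3.2)·(3.2)) / 4 = 30.8/4 = 7.7
  S = [[5.7, -3.45],
 [-3.45, 7.7]].

Step 3 — invert S. det(S) = 5.7·7.7 - (-3.45)² = 31.9875.
  S^{-1} = (1/det) · [[d, -b], [-b, a]] = [[0.2407, 0.1079],
 [0.1079, 0.1782]].

Step 4 — quadratic form (x̄ - mu_0)^T · S^{-1} · (x̄ - mu_0):
  S^{-1} · (x̄ - mu_0) = (0.4252, -0.2251),
  (x̄ - mu_0)^T · [...] = (3.2)·(0.4252) + (-3.2)·(-0.2251) = 2.0808.

Step 5 — scale by n: T² = 5 · 2.0808 = 10.4041.

T² ≈ 10.4041


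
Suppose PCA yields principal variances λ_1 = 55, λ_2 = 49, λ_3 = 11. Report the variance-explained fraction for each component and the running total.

Step 1 — total variance = trace(Sigma) = Σ λ_i = 55 + 49 + 11 = 115.

Step 2 — fraction explained by component i = λ_i / Σ λ:
  PC1: 55/115 = 0.4783
  PC2: 49/115 = 0.4261
  PC3: 11/115 = 0.0957

Step 3 — cumulative fraction after k components = (λ_1 + ... + λ_k) / Σ λ:
  k = 1: 55/115 = 0.4783
  k = 2: (55 + 49)/115 = 104/115 = 0.9043
  k = 3: (55 + 49 + 11)/115 = 115/115 = 1

Summary (fraction, with percent):

explained: PC1 0.4783 (47.83%), PC2 0.4261 (42.61%), PC3 0.0957 (9.57%);  cumulative: 0.4783, 0.9043, 1


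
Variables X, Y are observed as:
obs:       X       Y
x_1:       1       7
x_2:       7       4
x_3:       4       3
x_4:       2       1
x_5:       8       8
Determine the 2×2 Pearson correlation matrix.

Step 1 — column means:
  mean(X) = (1 + 7 + 4 + 2 + 8) / 5 = 22/5 = 4.4
  mean(Y) = (7 + 4 + 3 + 1 + 8) / 5 = 23/5 = 4.6

Step 2 — sample variances and covariances s[i,j] = (1/(n-1)) · Σ_k (x_{k,i} - mean_i) · (x_{k,j} - mean_j), with n-1 = 4:
  s[X,X] = ((-3.4)·(-3.4) + (2.6)·(2.6) + (-0.4)·(-0.4) + (-2.4)·(-2.4) + (3.6)·(3.6)) / 4 = 37.2/4 = 9.3
  s[X,Y] = ((-3.4)·(2.4) + (2.6)·(-0.6) + (-0.4)·(-1.6) + (-2.4)·(-3.6) + (3.6)·(3.4)) / 4 = 11.8/4 = 2.95
  s[Y,Y] = ((2.4)·(2.4) + (-0.6)·(-0.6) + (-1.6)·(-1.6) + (-3.6)·(-3.6) + (3.4)·(3.4)) / 4 = 33.2/4 = 8.3
  Sample standard deviations s_i = √(s[i,i]):
  s(X) = √(9.3) = 3.0496
  s(Y) = √(8.3) = 2.881

Step 3 — r_{ij} = s_{ij} / (s_i · s_j):
  r[X,X] = 1 (diagonal).
  r[X,Y] = 2.95 / (3.0496 · 2.881) = 2.95 / 8.7858 = 0.3358
  r[Y,Y] = 1 (diagonal).

R is symmetric with unit diagonal. Assembling:

R = [[1, 0.3358],
 [0.3358, 1]]


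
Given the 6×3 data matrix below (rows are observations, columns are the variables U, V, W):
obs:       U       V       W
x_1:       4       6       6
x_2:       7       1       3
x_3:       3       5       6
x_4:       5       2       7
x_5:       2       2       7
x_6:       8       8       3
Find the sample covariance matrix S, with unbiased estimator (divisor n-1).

Step 1 — column means:
  mean(U) = (4 + 7 + 3 + 5 + 2 + 8) / 6 = 29/6 = 4.8333
  mean(V) = (6 + 1 + 5 + 2 + 2 + 8) / 6 = 24/6 = 4
  mean(W) = (6 + 3 + 6 + 7 + 7 + 3) / 6 = 32/6 = 5.3333

Step 2 — sample covariance S[i,j] = (1/(n-1)) · Σ_k (x_{k,i} - mean_i) · (x_{k,j} - mean_j), with n-1 = 5.
  S[U,U] = ((-0.8333)·(-0.8333) + (2.1667)·(2.1667) + (-1.8333)·(-1.8333) + (0.1667)·(0.1667) + (-2.8333)·(-2.8333) + (3.1667)·(3.1667)) / 5 = 26.8333/5 = 5.3667
  S[U,V] = ((-0.8333)·(2) + (2.1667)·(-3) + (-1.8333)·(1) + (0.1667)·(-2) + (-2.8333)·(-2) + (3.1667)·(4)) / 5 = 8/5 = 1.6
  S[U,W] = ((-0.8333)·(0.6667) + (2.1667)·(-2.3333) + (-1.8333)·(0.6667) + (0.1667)·(1.6667) + (-2.8333)·(1.6667) + (3.1667)·(-2.3333)) / 5 = -18.6667/5 = -3.7333
  S[V,V] = ((2)·(2) + (-3)·(-3) + (1)·(1) + (-2)·(-2) + (-2)·(-2) + (4)·(4)) / 5 = 38/5 = 7.6
  S[V,W] = ((2)·(0.6667) + (-3)·(-2.3333) + (1)·(0.6667) + (-2)·(1.6667) + (-2)·(1.6667) + (4)·(-2.3333)) / 5 = -7/5 = -1.4
  S[W,W] = ((0.6667)·(0.6667) + (-2.3333)·(-2.3333) + (0.6667)·(0.6667) + (1.6667)·(1.6667) + (1.6667)·(1.6667) + (-2.3333)·(-2.3333)) / 5 = 17.3333/5 = 3.4667

S is symmetric (S[j,i] = S[i,j]). Assembling:

S = [[5.3667, 1.6, -3.7333],
 [1.6, 7.6, -1.4],
 [-3.7333, -1.4, 3.4667]]


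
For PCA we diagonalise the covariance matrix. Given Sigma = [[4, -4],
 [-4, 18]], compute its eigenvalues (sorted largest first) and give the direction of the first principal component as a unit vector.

Step 1 — characteristic polynomial of 2×2 Sigma:
  det(Sigma - λI) = λ² - trace · λ + det = 0.
  trace = 4 + 18 = 22, det = 4·18 - (-4)² = 56.
Step 2 — discriminant:
  Δ = trace² - 4·det = 484 - 224 = 260.
Step 3 — eigenvalues:
  λ = (trace ± √Δ)/2 = (22 ± 16.1245)/2,
  λ_1 = 19.0623,  λ_2 = 2.9377.

Step 4 — unit eigenvector for λ_1: solve (Sigma - λ_1 I)v = 0. First row:
  (4 - 19.0623)·v_x + (-4)·v_y = 0, i.e. (-15.0623)·v_x + (-4)·v_y = 0,
  so v ∝ (b, λ_1 - a) = (-4, 15.0623); multiply by -1 so the first entry is positive: u = (4, -15.0623).
  ||u|| = √((4)² + (-15.0623)²) = √(242.8716) ≈ 15.5843,
  v_1 = u/||u|| ≈ (0.2567, -0.9665) (||v_1|| = 1).

λ_1 = 19.0623,  λ_2 = 2.9377;  v_1 ≈ (0.2567, -0.9665)


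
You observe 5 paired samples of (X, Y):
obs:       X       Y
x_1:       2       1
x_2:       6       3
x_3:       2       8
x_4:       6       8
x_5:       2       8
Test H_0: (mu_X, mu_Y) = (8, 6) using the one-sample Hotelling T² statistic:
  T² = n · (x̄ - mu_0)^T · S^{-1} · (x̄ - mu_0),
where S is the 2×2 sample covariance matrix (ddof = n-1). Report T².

Step 1 — sample mean vector:
  mean(X) = (2 + 6 + 2 + 6 + 2) / 5 = 18/5 = 3.6
  mean(Y) = (1 + 3 + 8 + 8 + 8) / 5 = 28/5 = 5.6
  x̄ = (3.6, 5.6),  deviation x̄ - mu_0 = (3.6, 5.6) - (8, 6) = (-4.4, -0.4).

Step 2 — sample covariance matrix, S[i,j] = (1/(n-1)) · Σ_k (x_{k,i} - mean_i) · (x_{k,j} - mean_j), divisor n-1 = 4:
  S[X,X] = ((-1.6)·(-1.6) + (2.4)·(2.4) + (-1.6)·(-1.6) + (2.4)·(2.4) + (-1.6)·(-1.6)) / 4 = 19.2/4 = 4.8
  S[X,Y] = ((-1.6)·(-4.6) + (2.4)·(-2.6) + (-1.6)·(2.4) + (2.4)·(2.4) + (-1.6)·(2.4)) / 4 = -0.8/4 = -0.2
  S[Y,Y] = ((-4.6)·(-4.6) + (-2.6)·(-2.6) + (2.4)·(2.4) + (2.4)·(2.4) + (2.4)·(2.4)) / 4 = 45.2/4 = 11.3
  S = [[4.8, -0.2],
 [-0.2, 11.3]].

Step 3 — invert S. det(S) = 4.8·11.3 - (-0.2)² = 54.2.
  S^{-1} = (1/det) · [[d, -b], [-b, a]] = [[0.2085, 0.0037],
 [0.0037, 0.0886]].

Step 4 — quadratic form (x̄ - mu_0)^T · S^{-1} · (x̄ - mu_0):
  S^{-1} · (x̄ - mu_0) = (-0.9188, -0.0517),
  (x̄ - mu_0)^T · [...] = (-4.4)·(-0.9188) + (-0.4)·(-0.0517) = 4.0635.

Step 5 — scale by n: T² = 5 · 4.0635 = 20.3173.

T² ≈ 20.3173


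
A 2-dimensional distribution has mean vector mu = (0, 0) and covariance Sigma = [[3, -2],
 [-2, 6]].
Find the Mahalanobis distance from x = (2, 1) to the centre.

Step 1 — centre the observation: (x - mu) = (2, 1).

Step 2 — invert Sigma. det(Sigma) = 3·6 - (-2)² = 14.
  Sigma^{-1} = (1/det) · [[d, -b], [-b, a]] = [[0.4286, 0.1429],
 [0.1429, 0.2143]].

Step 3 — form the quadratic (x - mu)^T · Sigma^{-1} · (x - mu):
  Sigma^{-1} · (x - mu) = (1, 0.5).
  (x - mu)^T · [Sigma^{-1} · (x - mu)] = (2)·(1) + (1)·(0.5) = 2.5.

Step 4 — take square root: d = √(2.5) ≈ 1.5811.

d(x, mu) = √(2.5) ≈ 1.5811


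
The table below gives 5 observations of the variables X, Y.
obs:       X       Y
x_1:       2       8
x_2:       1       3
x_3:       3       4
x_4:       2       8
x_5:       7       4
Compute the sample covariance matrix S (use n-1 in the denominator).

Step 1 — column means:
  mean(X) = (2 + 1 + 3 + 2 + 7) / 5 = 15/5 = 3
  mean(Y) = (8 + 3 + 4 + 8 + 4) / 5 = 27/5 = 5.4

Step 2 — sample covariance S[i,j] = (1/(n-1)) · Σ_k (x_{k,i} - mean_i) · (x_{k,j} - mean_j), with n-1 = 4.
  S[X,X] = ((-1)·(-1) + (-2)·(-2) + (0)·(0) + (-1)·(-1) + (4)·(4)) / 4 = 22/4 = 5.5
  S[X,Y] = ((-1)·(2.6) + (-2)·(-2.4) + (0)·(-1.4) + (-1)·(2.6) + (4)·(-1.4)) / 4 = -6/4 = -1.5
  S[Y,Y] = ((2.6)·(2.6) + (-2.4)·(-2.4) + (-1.4)·(-1.4) + (2.6)·(2.6) + (-1.4)·(-1.4)) / 4 = 23.2/4 = 5.8

S is symmetric (S[j,i] = S[i,j]). Assembling:

S = [[5.5, -1.5],
 [-1.5, 5.8]]


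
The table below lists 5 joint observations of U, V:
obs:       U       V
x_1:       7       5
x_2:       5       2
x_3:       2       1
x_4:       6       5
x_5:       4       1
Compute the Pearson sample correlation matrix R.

Step 1 — column means:
  mean(U) = (7 + 5 + 2 + 6 + 4) / 5 = 24/5 = 4.8
  mean(V) = (5 + 2 + 1 + 5 + 1) / 5 = 14/5 = 2.8

Step 2 — sample variances and covariances s[i,j] = (1/(n-1)) · Σ_k (x_{k,i} - mean_i) · (x_{k,j} - mean_j), with n-1 = 4:
  s[U,U] = ((2.2)·(2.2) + (0.2)·(0.2) + (-2.8)·(-2.8) + (1.2)·(1.2) + (-0.8)·(-0.8)) / 4 = 14.8/4 = 3.7
  s[U,V] = ((2.2)·(2.2) + (0.2)·(-0.8) + (-2.8)·(-1.8) + (1.2)·(2.2) + (-0.8)·(-1.8)) / 4 = 13.8/4 = 3.45
  s[V,V] = ((2.2)·(2.2) + (-0.8)·(-0.8) + (-1.8)·(-1.8) + (2.2)·(2.2) + (-1.8)·(-1.8)) / 4 = 16.8/4 = 4.2
  Sample standard deviations s_i = √(s[i,i]):
  s(U) = √(3.7) = 1.9235
  s(V) = √(4.2) = 2.0494

Step 3 — r_{ij} = s_{ij} / (s_i · s_j):
  r[U,U] = 1 (diagonal).
  r[U,V] = 3.45 / (1.9235 · 2.0494) = 3.45 / 3.9421 = 0.8752
  r[V,V] = 1 (diagonal).

R is symmetric with unit diagonal. Assembling:

R = [[1, 0.8752],
 [0.8752, 1]]


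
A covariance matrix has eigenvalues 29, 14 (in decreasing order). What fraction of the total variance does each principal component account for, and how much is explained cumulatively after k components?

Step 1 — total variance = trace(Sigma) = Σ λ_i = 29 + 14 = 43.

Step 2 — fraction explained by component i = λ_i / Σ λ:
  PC1: 29/43 = 0.6744
  PC2: 14/43 = 0.3256

Step 3 — cumulative fraction after k components = (λ_1 + ... + λ_k) / Σ λ:
  k = 1: 29/43 = 0.6744
  k = 2: (29 + 14)/43 = 43/43 = 1

Summary (fraction, with percent):

explained: PC1 0.6744 (67.44%), PC2 0.3256 (32.56%);  cumulative: 0.6744, 1


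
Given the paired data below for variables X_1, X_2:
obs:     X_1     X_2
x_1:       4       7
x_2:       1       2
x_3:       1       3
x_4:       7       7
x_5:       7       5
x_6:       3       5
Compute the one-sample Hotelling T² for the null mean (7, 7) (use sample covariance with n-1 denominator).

Step 1 — sample mean vector:
  mean(X_1) = (4 + 1 + 1 + 7 + 7 + 3) / 6 = 23/6 = 3.8333
  mean(X_2) = (7 + 2 + 3 + 7 + 5 + 5) / 6 = 29/6 = 4.8333
  x̄ = (3.8333, 4.8333),  deviation x̄ - mu_0 = (3.8333, 4.8333) - (7, 7) = (-3.1667, -2.1667).

Step 2 — sample covariance matrix, S[i,j] = (1/(n-1)) · Σ_k (x_{k,i} - mean_i) · (x_{k,j} - mean_j), divisor n-1 = 5:
  S[X_1,X_1] = ((0.1667)·(0.1667) + (-2.8333)·(-2.8333) + (-2.8333)·(-2.8333) + (3.1667)·(3.1667) + (3.1667)·(3.1667) + (-0.8333)·(-0.8333)) / 5 = 36.8333/5 = 7.3667
  S[X_1,X_2] = ((0.1667)·(2.1667) + (-2.8333)·(-2.8333) + (-2.8333)·(-1.8333) + (3.1667)·(2.1667) + (3.1667)·(0.1667) + (-0.8333)·(0.1667)) / 5 = 20.8333/5 = 4.1667
  S[X_2,X_2] = ((2.1667)·(2.1667) + (-2.8333)·(-2.8333) + (-1.8333)·(-1.8333) + (2.1667)·(2.1667) + (0.1667)·(0.1667) + (0.1667)·(0.1667)) / 5 = 20.8333/5 = 4.1667
  S = [[7.3667, 4.1667],
 [4.1667, 4.1667]].

Step 3 — invert S. det(S) = 7.3667·4.1667 - (4.1667)² = 13.3333.
  S^{-1} = (1/det) · [[d, -b], [-b, a]] = [[0.3125, -0.3125],
 [-0.3125, 0.5525]].

Step 4 — quadratic form (x̄ - mu_0)^T · S^{-1} · (x̄ - mu_0):
  S^{-1} · (x̄ - mu_0) = (-0.3125, -0.2075),
  (x̄ - mu_0)^T · [...] = (-3.1667)·(-0.3125) + (-2.1667)·(-0.2075) = 1.4392.

Step 5 — scale by n: T² = 6 · 1.4392 = 8.635.

T² ≈ 8.635


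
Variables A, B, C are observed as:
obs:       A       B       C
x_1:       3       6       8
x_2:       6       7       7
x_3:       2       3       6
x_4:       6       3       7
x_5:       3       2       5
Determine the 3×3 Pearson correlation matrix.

Step 1 — column means:
  mean(A) = (3 + 6 + 2 + 6 + 3) / 5 = 20/5 = 4
  mean(B) = (6 + 7 + 3 + 3 + 2) / 5 = 21/5 = 4.2
  mean(C) = (8 + 7 + 6 + 7 + 5) / 5 = 33/5 = 6.6

Step 2 — sample variances and covariances s[i,j] = (1/(n-1)) · Σ_k (x_{k,i} - mean_i) · (x_{k,j} - mean_j), with n-1 = 4:
  s[A,A] = ((-1)·(-1) + (2)·(2) + (-2)·(-2) + (2)·(2) + (-1)·(-1)) / 4 = 14/4 = 3.5
  s[A,B] = ((-1)·(1.8) + (2)·(2.8) + (-2)·(-1.2) + (2)·(-1.2) + (-1)·(-2.2)) / 4 = 6/4 = 1.5
  s[A,C] = ((-1)·(1.4) + (2)·(0.4) + (-2)·(-0.6) + (2)·(0.4) + (-1)·(-1.6)) / 4 = 3/4 = 0.75
  s[B,B] = ((1.8)·(1.8) + (2.8)·(2.8) + (-1.2)·(-1.2) + (-1.2)·(-1.2) + (-2.2)·(-2.2)) / 4 = 18.8/4 = 4.7
  s[B,C] = ((1.8)·(1.4) + (2.8)·(0.4) + (-1.2)·(-0.6) + (-1.2)·(0.4) + (-2.2)·(-1.6)) / 4 = 7.4/4 = 1.85
  s[C,C] = ((1.4)·(1.4) + (0.4)·(0.4) + (-0.6)·(-0.6) + (0.4)·(0.4) + (-1.6)·(-1.6)) / 4 = 5.2/4 = 1.3
  Sample standard deviations s_i = √(s[i,i]):
  s(A) = √(3.5) = 1.8708
  s(B) = √(4.7) = 2.1679
  s(C) = √(1.3) = 1.1402

Step 3 — r_{ij} = s_{ij} / (s_i · s_j):
  r[A,A] = 1 (diagonal).
  r[A,B] = 1.5 / (1.8708 · 2.1679) = 1.5 / 4.0559 = 0.3698
  r[A,C] = 0.75 / (1.8708 · 1.1402) = 0.75 / 2.1331 = 0.3516
  r[B,B] = 1 (diagonal).
  r[B,C] = 1.85 / (2.1679 · 1.1402) = 1.85 / 2.4718 = 0.7484
  r[C,C] = 1 (diagonal).

R is symmetric with unit diagonal. Assembling:

R = [[1, 0.3698, 0.3516],
 [0.3698, 1, 0.7484],
 [0.3516, 0.7484, 1]]


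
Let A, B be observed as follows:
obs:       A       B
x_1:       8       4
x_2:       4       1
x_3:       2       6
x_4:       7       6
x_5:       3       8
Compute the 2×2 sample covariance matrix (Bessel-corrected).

Step 1 — column means:
  mean(A) = (8 + 4 + 2 + 7 + 3) / 5 = 24/5 = 4.8
  mean(B) = (4 + 1 + 6 + 6 + 8) / 5 = 25/5 = 5

Step 2 — sample covariance S[i,j] = (1/(n-1)) · Σ_k (x_{k,i} - mean_i) · (x_{k,j} - mean_j), with n-1 = 4.
  S[A,A] = ((3.2)·(3.2) + (-0.8)·(-0.8) + (-2.8)·(-2.8) + (2.2)·(2.2) + (-1.8)·(-1.8)) / 4 = 26.8/4 = 6.7
  S[A,B] = ((3.2)·(-1) + (-0.8)·(-4) + (-2.8)·(1) + (2.2)·(1) + (-1.8)·(3)) / 4 = -6/4 = -1.5
  S[B,B] = ((-1)·(-1) + (-4)·(-4) + (1)·(1) + (1)·(1) + (3)·(3)) / 4 = 28/4 = 7

S is symmetric (S[j,i] = S[i,j]). Assembling:

S = [[6.7, -1.5],
 [-1.5, 7]]


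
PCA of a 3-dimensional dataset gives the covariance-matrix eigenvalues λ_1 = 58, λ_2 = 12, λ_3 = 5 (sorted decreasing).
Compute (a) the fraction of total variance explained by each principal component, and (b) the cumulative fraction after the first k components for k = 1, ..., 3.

Step 1 — total variance = trace(Sigma) = Σ λ_i = 58 + 12 + 5 = 75.

Step 2 — fraction explained by component i = λ_i / Σ λ:
  PC1: 58/75 = 0.7733
  PC2: 12/75 = 0.16
  PC3: 5/75 = 0.0667

Step 3 — cumulative fraction after k components = (λ_1 + ... + λ_k) / Σ λ:
  k = 1: 58/75 = 0.7733
  k = 2: (58 + 12)/75 = 70/75 = 0.9333
  k = 3: (58 + 12 + 5)/75 = 75/75 = 1

Summary (fraction, with percent):

explained: PC1 0.7733 (77.33%), PC2 0.16 (16%), PC3 0.0667 (6.67%);  cumulative: 0.7733, 0.9333, 1
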